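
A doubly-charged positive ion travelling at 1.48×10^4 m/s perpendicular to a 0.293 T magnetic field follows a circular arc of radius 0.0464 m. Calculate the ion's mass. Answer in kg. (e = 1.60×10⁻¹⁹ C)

qvB = mv²/r ⇒ m = qBr/v.
m = (2×1.60×10^-19)(0.293)(0.0464) / (1.48×10^4) = 2.94×10^-25 kg.

m ≈ 2.94×10^-25 kg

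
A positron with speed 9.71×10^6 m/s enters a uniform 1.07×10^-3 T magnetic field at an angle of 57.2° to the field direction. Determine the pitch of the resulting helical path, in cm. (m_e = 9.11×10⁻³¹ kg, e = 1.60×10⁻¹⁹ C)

The velocity component along B is v∥ = v cos57.2° = 5.26×10^6 m/s.
The cyclotron period T = 2πm/(qB) = 3.34×10^-8 s is set by m, q, B alone.
Pitch = v∥·T = (5.26×10^6)(3.34×10^-8) = 0.176 m.

pitch ≈ 17.6 cm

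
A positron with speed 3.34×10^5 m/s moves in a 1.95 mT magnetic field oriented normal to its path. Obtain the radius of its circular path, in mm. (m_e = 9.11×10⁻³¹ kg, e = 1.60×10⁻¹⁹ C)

r ≈ 0.975 mm

The magnetic force provides the centripetal force: qvB = mv²/r, so r = mv/(qB).
r = (9.11×10^-31 kg)(3.34×10^5 m/s) / [(1×1.60×10^-19 C)(1.95×10^-3 T)] = 9.75×10^-4 m.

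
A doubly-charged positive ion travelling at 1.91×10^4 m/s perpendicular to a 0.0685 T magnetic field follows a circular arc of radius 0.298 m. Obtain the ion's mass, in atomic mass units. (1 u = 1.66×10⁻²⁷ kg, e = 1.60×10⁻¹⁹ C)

m ≈ 206 u

qvB = mv²/r ⇒ m = qBr/v.
m = (2×1.60×10^-19)(0.0685)(0.298) / (1.91×10^4) = 3.42×10^-25 kg = 206 u.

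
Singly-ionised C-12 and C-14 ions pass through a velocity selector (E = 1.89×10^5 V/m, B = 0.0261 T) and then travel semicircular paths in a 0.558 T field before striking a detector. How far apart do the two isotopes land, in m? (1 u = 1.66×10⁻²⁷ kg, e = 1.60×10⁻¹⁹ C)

Both emerge at v = E/B₁ = 7.24×10^6 m/s.
r = mv/(qB₂), so r₁ = 1.616 m and r₂ = 1.885 m, giving Δr = 0.269 m.
After a semicircle each ion lands a diameter 2r from the entry slit, so the separation is 2Δr = 0.539 m.

Δd ≈ 0.539 m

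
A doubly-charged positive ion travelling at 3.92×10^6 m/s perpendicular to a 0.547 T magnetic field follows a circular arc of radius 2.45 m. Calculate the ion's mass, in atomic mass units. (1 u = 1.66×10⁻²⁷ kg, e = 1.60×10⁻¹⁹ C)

m ≈ 65.9 u

qvB = mv²/r ⇒ m = qBr/v.
m = (2×1.60×10^-19)(0.547)(2.45) / (3.92×10^6) = 1.09×10^-25 kg = 65.9 u.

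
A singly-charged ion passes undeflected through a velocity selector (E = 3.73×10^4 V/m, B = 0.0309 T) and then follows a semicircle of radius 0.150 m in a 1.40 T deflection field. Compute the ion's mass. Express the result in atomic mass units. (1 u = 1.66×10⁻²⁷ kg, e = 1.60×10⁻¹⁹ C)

v = E/B₁ = 1.21×10^6 m/s.
From r = mv/(qB₂), m = qB₂r/v = (1×1.60×10^-19)(1.40)(0.150) / (1.21×10^6) = 2.78×10^-26 kg.
In atomic mass units: m = 2.78×10^-26 / 1.66×10^-27 = 16.8 u.

m ≈ 16.8 u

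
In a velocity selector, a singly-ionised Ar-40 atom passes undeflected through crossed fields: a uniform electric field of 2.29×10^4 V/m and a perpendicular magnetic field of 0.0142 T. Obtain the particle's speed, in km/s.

v ≈ 1610 km/s

For zero net force, qE = qvB, so v = E/B.
v = (2.29×10^4) / (0.0142) = 1.61×10^6 m/s.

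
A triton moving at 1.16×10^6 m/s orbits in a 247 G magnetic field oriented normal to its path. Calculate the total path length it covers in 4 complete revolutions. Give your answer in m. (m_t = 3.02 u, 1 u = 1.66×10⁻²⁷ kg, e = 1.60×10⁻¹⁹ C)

r = mv/(qB) = 1.47 m, so one revolution covers 2πr = 9.25 m.
In 4 revolutions: L = 4·2πr = 37.0 m.

L ≈ 37.0 m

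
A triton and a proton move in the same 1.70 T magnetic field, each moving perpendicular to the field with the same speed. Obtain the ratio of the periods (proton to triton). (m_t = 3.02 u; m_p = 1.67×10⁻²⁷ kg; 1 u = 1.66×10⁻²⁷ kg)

ratio ≈ 0.333

T = 2πm/(qB) is independent of speed, so T₂/T₁ = (m₂/q₂)/(m₁/q₁).
T_{proton}/T_{triton} = (1.67×10^-27/1e) / (5.01×10^-27/1e) = 0.333.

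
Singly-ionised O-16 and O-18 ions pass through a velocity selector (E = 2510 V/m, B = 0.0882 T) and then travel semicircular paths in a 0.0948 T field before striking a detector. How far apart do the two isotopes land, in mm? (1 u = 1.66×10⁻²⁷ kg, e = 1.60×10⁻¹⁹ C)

Δd ≈ 12.5 mm

Both emerge at v = E/B₁ = 2.85×10^4 m/s.
r = mv/(qB₂), so r₁ = 0.04983 m and r₂ = 0.05606 m, giving Δr = 6.23×10^-3 m.
After a semicircle each ion lands a diameter 2r from the entry slit, so the separation is 2Δr = 0.0125 m.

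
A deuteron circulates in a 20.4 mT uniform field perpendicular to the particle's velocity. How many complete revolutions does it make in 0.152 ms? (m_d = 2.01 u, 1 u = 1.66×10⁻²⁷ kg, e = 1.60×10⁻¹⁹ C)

N = 23

T = 2πm/(qB) = 2π(3.3366×10^-27) / [(1×1.60×10^-19)(0.0204)] = 6.4229×10^-6 s.
N = t/T = 1.52×10^-4 / 6.4229×10^-6 ≈ 23.67, so 23 complete revolutions.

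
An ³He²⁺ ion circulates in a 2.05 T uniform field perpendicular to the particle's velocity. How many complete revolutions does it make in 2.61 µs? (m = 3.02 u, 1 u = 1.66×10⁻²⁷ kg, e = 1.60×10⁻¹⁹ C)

N = 54

T = 2πm/(qB) = 2π(5.0132×10^-27) / [(2×1.60×10^-19)(2.05)] = 4.8017×10^-8 s.
N = t/T = 2.61×10^-6 / 4.8017×10^-8 ≈ 54.36, so 54 complete revolutions.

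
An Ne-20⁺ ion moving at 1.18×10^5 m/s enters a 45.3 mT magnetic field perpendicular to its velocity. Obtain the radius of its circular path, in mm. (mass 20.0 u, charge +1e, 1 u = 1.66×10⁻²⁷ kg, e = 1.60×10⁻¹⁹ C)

The magnetic force provides the centripetal force: qvB = mv²/r, so r = mv/(qB).
r = (3.32×10^-26 kg)(1.18×10^5 m/s) / [(1×1.60×10^-19 C)(0.0453 T)] = 0.541 m.

r ≈ 541 mm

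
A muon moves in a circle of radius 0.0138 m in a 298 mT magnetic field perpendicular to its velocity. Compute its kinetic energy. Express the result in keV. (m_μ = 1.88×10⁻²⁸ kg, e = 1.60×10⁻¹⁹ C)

v = qBr/m = (1×1.60×10^-19)(0.298)(0.0138) / (1.88×10^-28) = 3.50×10^6 m/s.
K = ½mv² = 0.5·(1.88×10^-28)·(3.50×10^6)² = 1.15×10^-15 J = 7.20 keV.

K ≈ 7.20 keV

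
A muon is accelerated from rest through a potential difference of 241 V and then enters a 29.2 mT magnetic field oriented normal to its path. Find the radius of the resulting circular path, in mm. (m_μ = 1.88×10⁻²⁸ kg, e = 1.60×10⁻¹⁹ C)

r ≈ 25.8 mm

The kinetic energy gained is K = qV = (1×1.60×10^-19)(241) = 3.86×10^-17 J.
v = √(2K/m) = 6.40×10^5 m/s.
r = mv/(qB) = (1.88×10^-28)(6.40×10^5) / [(1×1.60×10^-19)(0.0292)] = 0.0258 m.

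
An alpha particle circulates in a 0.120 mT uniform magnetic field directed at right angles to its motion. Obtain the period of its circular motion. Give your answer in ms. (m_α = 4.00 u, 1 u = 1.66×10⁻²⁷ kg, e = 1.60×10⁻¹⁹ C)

T ≈ 1.09 ms

The cyclotron period is independent of speed: T = 2πm/(qB).
T = 2π(6.64×10^-27) / [(2×1.60×10^-19)(1.20×10^-4)] = 1.09×10^-3 s.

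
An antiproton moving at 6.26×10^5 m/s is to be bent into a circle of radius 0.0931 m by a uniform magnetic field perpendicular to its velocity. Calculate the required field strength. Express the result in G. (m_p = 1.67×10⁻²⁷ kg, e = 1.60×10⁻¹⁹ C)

B ≈ 702 G

qvB = mv²/r gives B = mv/(qr).
B = (1.67×10^-27)(6.26×10^5) / [(1×1.60×10^-19)(0.0931)] = 0.0702 T.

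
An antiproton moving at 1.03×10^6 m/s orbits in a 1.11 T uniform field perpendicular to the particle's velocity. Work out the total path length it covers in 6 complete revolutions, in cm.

r = mv/(qB) = 9.69×10^-3 m, so one revolution covers 2πr = 0.0609 m.
In 6 revolutions: L = 6·2πr = 0.365 m.

L ≈ 36.5 cm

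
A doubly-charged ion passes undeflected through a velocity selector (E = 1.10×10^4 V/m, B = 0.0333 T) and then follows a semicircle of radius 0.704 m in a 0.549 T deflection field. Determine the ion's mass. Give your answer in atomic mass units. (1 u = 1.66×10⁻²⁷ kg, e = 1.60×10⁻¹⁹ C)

m ≈ 226 u

v = E/B₁ = 3.30×10^5 m/s.
From r = mv/(qB₂), m = qB₂r/v = (2×1.60×10^-19)(0.549)(0.704) / (3.30×10^5) = 3.74×10^-25 kg.
In atomic mass units: m = 3.74×10^-25 / 1.66×10^-27 = 226 u.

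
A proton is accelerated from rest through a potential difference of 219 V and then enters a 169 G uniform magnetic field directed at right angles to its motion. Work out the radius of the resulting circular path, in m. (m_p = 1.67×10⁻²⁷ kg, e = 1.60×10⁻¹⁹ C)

The kinetic energy gained is K = qV = (1×1.60×10^-19)(219) = 3.50×10^-17 J.
v = √(2K/m) = 2.05×10^5 m/s.
r = mv/(qB) = (1.67×10^-27)(2.05×10^5) / [(1×1.60×10^-19)(0.0169)] = 0.127 m.

r ≈ 0.127 m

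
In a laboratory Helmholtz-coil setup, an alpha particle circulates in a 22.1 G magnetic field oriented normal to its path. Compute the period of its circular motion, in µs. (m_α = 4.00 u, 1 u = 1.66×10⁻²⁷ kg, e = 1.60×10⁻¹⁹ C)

T ≈ 59.0 µs

The cyclotron period is independent of speed: T = 2πm/(qB).
T = 2π(6.64×10^-27) / [(2×1.60×10^-19)(2.21×10^-3)] = 5.90×10^-5 s.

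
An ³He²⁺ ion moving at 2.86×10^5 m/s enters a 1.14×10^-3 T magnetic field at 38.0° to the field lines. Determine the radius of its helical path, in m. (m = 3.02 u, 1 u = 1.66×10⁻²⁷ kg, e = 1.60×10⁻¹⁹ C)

r ≈ 2.42 m

Only the perpendicular component v⊥ = v sin38.0° = 1.76×10^5 m/s is bent by the field.
r = m v⊥ /(qB) = (5.01×10^-27)(1.76×10^5) / [(2×1.60×10^-19)(1.14×10^-3)] = 2.42 m.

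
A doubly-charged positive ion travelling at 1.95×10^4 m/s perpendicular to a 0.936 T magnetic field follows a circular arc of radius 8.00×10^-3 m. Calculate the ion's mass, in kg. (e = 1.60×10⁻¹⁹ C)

m ≈ 1.23×10^-25 kg

qvB = mv²/r ⇒ m = qBr/v.
m = (2×1.60×10^-19)(0.936)(8.00×10^-3) / (1.95×10^4) = 1.23×10^-25 kg.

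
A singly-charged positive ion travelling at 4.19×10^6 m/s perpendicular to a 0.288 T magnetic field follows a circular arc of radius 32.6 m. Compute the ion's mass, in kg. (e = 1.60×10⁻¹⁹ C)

qvB = mv²/r ⇒ m = qBr/v.
m = (1×1.60×10^-19)(0.288)(32.6) / (4.19×10^6) = 3.59×10^-25 kg.

m ≈ 3.59×10^-25 kg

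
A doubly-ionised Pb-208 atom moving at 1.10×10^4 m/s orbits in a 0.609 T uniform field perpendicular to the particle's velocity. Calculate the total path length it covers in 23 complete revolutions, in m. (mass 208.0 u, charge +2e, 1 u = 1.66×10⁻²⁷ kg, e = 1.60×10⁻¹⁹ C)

r = mv/(qB) = 0.0195 m, so one revolution covers 2πr = 0.122 m.
In 23 revolutions: L = 23·2πr = 2.82 m.

L ≈ 2.82 m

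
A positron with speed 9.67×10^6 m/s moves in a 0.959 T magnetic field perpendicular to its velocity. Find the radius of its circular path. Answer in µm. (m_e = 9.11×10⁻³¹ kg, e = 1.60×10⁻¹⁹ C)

The magnetic force provides the centripetal force: qvB = mv²/r, so r = mv/(qB).
r = (9.11×10^-31 kg)(9.67×10^6 m/s) / [(1×1.60×10^-19 C)(0.959 T)] = 5.74×10^-5 m.

r ≈ 57.4 µm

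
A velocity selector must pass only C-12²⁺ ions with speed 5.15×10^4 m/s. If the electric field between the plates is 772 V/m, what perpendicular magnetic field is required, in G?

qE = qvB ⇒ B = E/v = (772) / (5.15×10^4) = 0.0150 T.

B ≈ 150 G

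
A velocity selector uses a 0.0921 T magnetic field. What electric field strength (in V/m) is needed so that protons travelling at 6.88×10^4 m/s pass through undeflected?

E ≈ 6340 V/m

qE = qvB ⇒ E = vB = (6.88×10^4)(0.0921) = 6340 V/m.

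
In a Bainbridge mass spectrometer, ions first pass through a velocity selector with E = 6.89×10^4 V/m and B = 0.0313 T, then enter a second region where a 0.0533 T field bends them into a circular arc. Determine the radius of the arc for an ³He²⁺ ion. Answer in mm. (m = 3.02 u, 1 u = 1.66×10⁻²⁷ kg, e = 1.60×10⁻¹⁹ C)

r ≈ 647 mm

The selector passes v = E/B = 6.89×10^4/0.0313 = 2.20×10^6 m/s.
In the deflection region, r = mv/(qB₂) = (5.01×10^-27)(2.20×10^6) / [(2×1.60×10^-19)(0.0533)] = 0.647 m.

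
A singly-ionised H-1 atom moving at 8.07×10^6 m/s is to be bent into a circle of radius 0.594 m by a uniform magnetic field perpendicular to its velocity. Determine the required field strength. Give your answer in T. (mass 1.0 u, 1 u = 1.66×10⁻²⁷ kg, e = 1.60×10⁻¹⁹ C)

qvB = mv²/r gives B = mv/(qr).
B = (1.66×10^-27)(8.07×10^6) / [(1×1.60×10^-19)(0.594)] = 0.141 T.

B ≈ 0.141 T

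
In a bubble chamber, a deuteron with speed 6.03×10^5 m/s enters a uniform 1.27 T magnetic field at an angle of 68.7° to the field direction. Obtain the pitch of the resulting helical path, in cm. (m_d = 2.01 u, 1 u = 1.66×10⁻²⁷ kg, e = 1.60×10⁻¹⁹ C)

The velocity component along B is v∥ = v cos68.7° = 2.19×10^5 m/s.
The cyclotron period T = 2πm/(qB) = 1.03×10^-7 s is set by m, q, B alone.
Pitch = v∥·T = (2.19×10^5)(1.03×10^-7) = 0.0226 m.

pitch ≈ 2.26 cm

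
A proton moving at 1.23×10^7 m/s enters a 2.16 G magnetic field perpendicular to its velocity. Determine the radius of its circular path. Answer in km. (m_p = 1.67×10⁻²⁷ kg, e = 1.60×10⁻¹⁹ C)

r ≈ 0.594 km

The magnetic force provides the centripetal force: qvB = mv²/r, so r = mv/(qB).
r = (1.67×10^-27 kg)(1.23×10^7 m/s) / [(1×1.60×10^-19 C)(2.16×10^-4 T)] = 594 m.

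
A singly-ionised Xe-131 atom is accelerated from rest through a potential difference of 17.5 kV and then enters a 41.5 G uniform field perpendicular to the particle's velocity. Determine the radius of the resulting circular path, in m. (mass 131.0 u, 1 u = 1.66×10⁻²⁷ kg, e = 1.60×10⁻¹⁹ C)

r ≈ 52.6 m

The kinetic energy gained is K = qV = (1×1.60×10^-19)(1.75×10^4) = 2.80×10^-15 J.
v = √(2K/m) = 1.60×10^5 m/s.
r = mv/(qB) = (2.17×10^-25)(1.60×10^5) / [(1×1.60×10^-19)(4.15×10^-3)] = 52.6 m.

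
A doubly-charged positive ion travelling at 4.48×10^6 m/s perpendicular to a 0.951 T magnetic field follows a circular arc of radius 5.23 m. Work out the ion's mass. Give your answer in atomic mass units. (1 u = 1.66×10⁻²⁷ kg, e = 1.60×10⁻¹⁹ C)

qvB = mv²/r ⇒ m = qBr/v.
m = (2×1.60×10^-19)(0.951)(5.23) / (4.48×10^6) = 3.55×10^-25 kg = 214 u.

m ≈ 214 u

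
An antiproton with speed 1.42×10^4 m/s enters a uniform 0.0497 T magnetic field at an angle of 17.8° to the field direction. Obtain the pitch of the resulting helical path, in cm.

pitch ≈ 1.78 cm

The velocity component along B is v∥ = v cos17.8° = 1.35×10^4 m/s.
The cyclotron period T = 2πm/(qB) = 1.32×10^-6 s is set by m, q, B alone.
Pitch = v∥·T = (1.35×10^4)(1.32×10^-6) = 0.0178 m.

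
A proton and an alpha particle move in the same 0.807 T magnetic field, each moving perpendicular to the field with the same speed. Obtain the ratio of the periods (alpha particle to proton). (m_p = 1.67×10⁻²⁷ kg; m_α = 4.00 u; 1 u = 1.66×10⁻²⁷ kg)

T = 2πm/(qB) is independent of speed, so T₂/T₁ = (m₂/q₂)/(m₁/q₁).
T_{alpha particle}/T_{proton} = (6.64×10^-27/2e) / (1.67×10^-27/1e) = 1.99.

ratio ≈ 1.99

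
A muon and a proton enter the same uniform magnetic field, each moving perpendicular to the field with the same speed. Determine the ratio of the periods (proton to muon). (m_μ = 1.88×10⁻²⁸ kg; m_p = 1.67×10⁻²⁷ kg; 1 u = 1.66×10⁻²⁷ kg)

ratio ≈ 8.88

T = 2πm/(qB) is independent of speed, so T₂/T₁ = (m₂/q₂)/(m₁/q₁).
T_{proton}/T_{muon} = (1.67×10^-27/1e) / (1.88×10^-28/1e) = 8.88.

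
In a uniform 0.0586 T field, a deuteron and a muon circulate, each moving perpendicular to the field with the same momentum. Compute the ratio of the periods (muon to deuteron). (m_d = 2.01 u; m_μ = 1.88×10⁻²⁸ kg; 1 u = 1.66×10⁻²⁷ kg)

T = 2πm/(qB) is independent of speed, so T₂/T₁ = (m₂/q₂)/(m₁/q₁).
T_{muon}/T_{deuteron} = (1.88×10^-28/1e) / (3.34×10^-27/1e) = 0.0563.

ratio ≈ 0.0563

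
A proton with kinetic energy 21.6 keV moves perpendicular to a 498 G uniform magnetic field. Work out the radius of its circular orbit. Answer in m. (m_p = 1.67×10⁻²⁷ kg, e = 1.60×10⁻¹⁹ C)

Convert the energy: K = 21.6 keV = 3.46×10^-15 J.
v = √(2K/m) = √(2·3.46×10^-15/1.67×10^-27) = 2.03×10^6 m/s.
r = mv/(qB) = (1.67×10^-27)(2.03×10^6) / [(1×1.60×10^-19)(0.0498)] = 0.426 m.

r ≈ 0.426 m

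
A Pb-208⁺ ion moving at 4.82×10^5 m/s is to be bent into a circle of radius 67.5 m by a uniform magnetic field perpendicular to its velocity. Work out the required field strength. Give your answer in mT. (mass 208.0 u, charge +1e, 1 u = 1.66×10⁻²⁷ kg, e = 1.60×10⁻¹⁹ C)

qvB = mv²/r gives B = mv/(qr).
B = (3.45×10^-25)(4.82×10^5) / [(1×1.60×10^-19)(67.5)] = 0.0154 T.

B ≈ 15.4 mT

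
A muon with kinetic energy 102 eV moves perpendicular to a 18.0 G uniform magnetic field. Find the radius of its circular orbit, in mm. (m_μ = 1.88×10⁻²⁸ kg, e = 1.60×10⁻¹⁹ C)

Convert the energy: K = 102 eV = 1.63×10^-17 J.
v = √(2K/m) = √(2·1.63×10^-17/1.88×10^-28) = 4.17×10^5 m/s.
r = mv/(qB) = (1.88×10^-28)(4.17×10^5) / [(1×1.60×10^-19)(1.80×10^-3)] = 0.272 m.

r ≈ 272 mm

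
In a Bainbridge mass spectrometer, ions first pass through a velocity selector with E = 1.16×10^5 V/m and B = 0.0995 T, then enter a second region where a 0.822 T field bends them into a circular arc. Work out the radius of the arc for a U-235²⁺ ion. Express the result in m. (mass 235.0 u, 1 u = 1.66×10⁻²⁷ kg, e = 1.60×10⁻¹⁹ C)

The selector passes v = E/B = 1.16×10^5/0.0995 = 1.17×10^6 m/s.
In the deflection region, r = mv/(qB₂) = (3.90×10^-25)(1.17×10^6) / [(2×1.60×10^-19)(0.822)] = 1.73 m.

r ≈ 1.73 m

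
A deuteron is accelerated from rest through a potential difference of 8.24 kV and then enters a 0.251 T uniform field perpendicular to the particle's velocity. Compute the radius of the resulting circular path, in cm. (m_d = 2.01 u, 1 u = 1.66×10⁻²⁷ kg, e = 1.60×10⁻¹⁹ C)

r ≈ 7.39 cm

The kinetic energy gained is K = qV = (1×1.60×10^-19)(8240) = 1.32×10^-15 J.
v = √(2K/m) = 8.89×10^5 m/s.
r = mv/(qB) = (3.34×10^-27)(8.89×10^5) / [(1×1.60×10^-19)(0.251)] = 0.0739 m.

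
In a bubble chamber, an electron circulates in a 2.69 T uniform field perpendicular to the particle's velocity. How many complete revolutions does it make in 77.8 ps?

N = 5

T = 2πm/(qB) = 2π(9.11×10^-31) / [(1×1.60×10^-19)(2.69)] = 1.3299×10^-11 s.
N = t/T = 7.78×10^-11 / 1.3299×10^-11 ≈ 5.85, so 5 complete revolutions.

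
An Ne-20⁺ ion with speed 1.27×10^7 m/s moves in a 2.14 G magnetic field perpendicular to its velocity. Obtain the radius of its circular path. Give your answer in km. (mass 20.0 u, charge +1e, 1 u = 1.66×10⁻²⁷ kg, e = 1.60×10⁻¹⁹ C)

The magnetic force provides the centripetal force: qvB = mv²/r, so r = mv/(qB).
r = (3.32×10^-26 kg)(1.27×10^7 m/s) / [(1×1.60×10^-19 C)(2.14×10^-4 T)] = 1.23×10^4 m.

r ≈ 12.3 km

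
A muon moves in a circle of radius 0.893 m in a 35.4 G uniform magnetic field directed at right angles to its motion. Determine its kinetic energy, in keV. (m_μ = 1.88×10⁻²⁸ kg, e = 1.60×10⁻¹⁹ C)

K ≈ 4.25 keV

v = qBr/m = (1×1.60×10^-19)(3.54×10^-3)(0.893) / (1.88×10^-28) = 2.69×10^6 m/s.
K = ½mv² = 0.5·(1.88×10^-28)·(2.69×10^6)² = 6.80×10^-16 J = 4.25 keV.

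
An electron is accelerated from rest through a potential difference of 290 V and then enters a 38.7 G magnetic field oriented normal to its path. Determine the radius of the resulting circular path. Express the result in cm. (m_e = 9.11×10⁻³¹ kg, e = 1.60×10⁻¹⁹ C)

The kinetic energy gained is K = qV = (1×1.60×10^-19)(290) = 4.64×10^-17 J.
v = √(2K/m) = 1.01×10^7 m/s.
r = mv/(qB) = (9.11×10^-31)(1.01×10^7) / [(1×1.60×10^-19)(3.87×10^-3)] = 0.0148 m.

r ≈ 1.48 cm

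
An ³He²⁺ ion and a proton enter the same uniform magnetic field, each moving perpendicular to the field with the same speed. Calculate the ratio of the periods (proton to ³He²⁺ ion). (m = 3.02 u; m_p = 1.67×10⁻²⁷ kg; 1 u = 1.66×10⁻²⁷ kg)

ratio ≈ 0.666

T = 2πm/(qB) is independent of speed, so T₂/T₁ = (m₂/q₂)/(m₁/q₁).
T_{proton}/T_{³He²⁺ ion} = (1.67×10^-27/1e) / (5.01×10^-27/2e) = 0.666.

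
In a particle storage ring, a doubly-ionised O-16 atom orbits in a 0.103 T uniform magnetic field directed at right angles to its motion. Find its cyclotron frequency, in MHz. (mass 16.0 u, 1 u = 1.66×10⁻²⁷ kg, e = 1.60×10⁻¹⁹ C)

f = qB/(2πm) = (2×1.60×10^-19)(0.103) / [2π(2.66×10^-26)] = 1.98×10^5 Hz.

f ≈ 0.198 MHz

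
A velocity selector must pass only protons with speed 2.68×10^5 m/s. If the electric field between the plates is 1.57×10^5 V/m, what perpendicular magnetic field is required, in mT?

qE = qvB ⇒ B = E/v = (1.57×10^5) / (2.68×10^5) = 0.586 T.

B ≈ 586 mT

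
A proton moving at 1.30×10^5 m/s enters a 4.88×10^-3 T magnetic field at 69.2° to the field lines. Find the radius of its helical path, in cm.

r ≈ 26.0 cm

Only the perpendicular component v⊥ = v sin69.2° = 1.22×10^5 m/s is bent by the field.
r = m v⊥ /(qB) = (1.67×10^-27)(1.22×10^5) / [(1×1.60×10^-19)(4.88×10^-3)] = 0.260 m.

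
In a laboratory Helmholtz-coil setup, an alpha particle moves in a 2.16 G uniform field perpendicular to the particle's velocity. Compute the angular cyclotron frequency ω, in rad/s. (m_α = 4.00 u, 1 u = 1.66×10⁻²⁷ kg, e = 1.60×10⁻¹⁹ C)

ω = qB/m = (2×1.60×10^-19)(2.16×10^-4) / (6.64×10^-27) = 1.04×10^4 rad/s.

ω ≈ 1.04×10^4 rad/s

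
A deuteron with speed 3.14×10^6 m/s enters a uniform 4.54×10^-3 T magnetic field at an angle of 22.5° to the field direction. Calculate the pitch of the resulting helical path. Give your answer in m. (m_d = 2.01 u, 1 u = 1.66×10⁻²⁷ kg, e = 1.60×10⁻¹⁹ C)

The velocity component along B is v∥ = v cos22.5° = 2.90×10^6 m/s.
The cyclotron period T = 2πm/(qB) = 2.89×10^-5 s is set by m, q, B alone.
Pitch = v∥·T = (2.90×10^6)(2.89×10^-5) = 83.7 m.

pitch ≈ 83.7 m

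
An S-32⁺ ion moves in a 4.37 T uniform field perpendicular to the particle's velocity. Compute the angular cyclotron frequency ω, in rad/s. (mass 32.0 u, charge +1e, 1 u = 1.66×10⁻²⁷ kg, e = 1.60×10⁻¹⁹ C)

ω = qB/m = (1×1.60×10^-19)(4.37) / (5.31×10^-26) = 1.32×10^7 rad/s.

ω ≈ 1.32×10^7 rad/s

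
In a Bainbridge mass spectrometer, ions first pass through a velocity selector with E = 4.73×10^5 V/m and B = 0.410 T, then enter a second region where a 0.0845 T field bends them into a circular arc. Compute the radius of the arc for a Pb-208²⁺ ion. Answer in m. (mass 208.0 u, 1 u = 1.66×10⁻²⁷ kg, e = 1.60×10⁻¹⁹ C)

r ≈ 14.7 m

The selector passes v = E/B = 4.73×10^5/0.410 = 1.15×10^6 m/s.
In the deflection region, r = mv/(qB₂) = (3.45×10^-25)(1.15×10^6) / [(2×1.60×10^-19)(0.0845)] = 14.7 m.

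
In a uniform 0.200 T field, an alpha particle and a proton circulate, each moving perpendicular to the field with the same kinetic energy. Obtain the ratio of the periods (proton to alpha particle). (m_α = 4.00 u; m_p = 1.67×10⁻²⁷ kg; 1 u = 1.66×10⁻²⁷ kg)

ratio ≈ 0.503

T = 2πm/(qB) is independent of speed, so T₂/T₁ = (m₂/q₂)/(m₁/q₁).
T_{proton}/T_{alpha particle} = (1.67×10^-27/1e) / (6.64×10^-27/2e) = 0.503.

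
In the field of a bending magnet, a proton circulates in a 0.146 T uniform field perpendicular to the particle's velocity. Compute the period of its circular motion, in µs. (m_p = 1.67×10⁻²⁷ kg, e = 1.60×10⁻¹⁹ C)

T ≈ 0.449 µs

The cyclotron period is independent of speed: T = 2πm/(qB).
T = 2π(1.67×10^-27) / [(1×1.60×10^-19)(0.146)] = 4.49×10^-7 s.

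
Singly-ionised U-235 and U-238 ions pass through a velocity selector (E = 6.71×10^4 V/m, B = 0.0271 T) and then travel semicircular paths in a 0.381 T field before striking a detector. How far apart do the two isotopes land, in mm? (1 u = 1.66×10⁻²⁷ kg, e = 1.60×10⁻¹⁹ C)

Δd ≈ 405 mm

Both emerge at v = E/B₁ = 2.48×10^6 m/s.
r = mv/(qB₂), so r₁ = 15.845 m and r₂ = 16.047 m, giving Δr = 0.202 m.
After a semicircle each ion lands a diameter 2r from the entry slit, so the separation is 2Δr = 0.405 m.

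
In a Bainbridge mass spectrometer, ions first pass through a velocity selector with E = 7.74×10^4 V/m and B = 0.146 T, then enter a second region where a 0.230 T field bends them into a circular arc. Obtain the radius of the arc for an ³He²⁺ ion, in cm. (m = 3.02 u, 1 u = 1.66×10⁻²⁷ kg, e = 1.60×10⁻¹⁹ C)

The selector passes v = E/B = 7.74×10^4/0.146 = 5.30×10^5 m/s.
In the deflection region, r = mv/(qB₂) = (5.01×10^-27)(5.30×10^5) / [(2×1.60×10^-19)(0.230)] = 0.0361 m.

r ≈ 3.61 cm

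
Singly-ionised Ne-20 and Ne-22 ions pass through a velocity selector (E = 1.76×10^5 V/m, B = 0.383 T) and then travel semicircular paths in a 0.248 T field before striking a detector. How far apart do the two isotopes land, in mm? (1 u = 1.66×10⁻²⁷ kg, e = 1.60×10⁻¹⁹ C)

Both emerge at v = E/B₁ = 4.60×10^5 m/s.
r = mv/(qB₂), so r₁ = 0.3845 m and r₂ = 0.4229 m, giving Δr = 0.0384 m.
After a semicircle each ion lands a diameter 2r from the entry slit, so the separation is 2Δr = 0.0769 m.

Δd ≈ 76.9 mm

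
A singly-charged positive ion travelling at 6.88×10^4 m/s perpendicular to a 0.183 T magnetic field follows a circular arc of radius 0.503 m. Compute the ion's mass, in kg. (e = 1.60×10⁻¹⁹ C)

m ≈ 2.14×10^-25 kg

qvB = mv²/r ⇒ m = qBr/v.
m = (1×1.60×10^-19)(0.183)(0.503) / (6.88×10^4) = 2.14×10^-25 kg.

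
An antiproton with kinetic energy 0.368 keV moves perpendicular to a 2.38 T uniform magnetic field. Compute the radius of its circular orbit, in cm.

r ≈ 0.116 cm

Convert the energy: K = 0.368 keV = 5.89×10^-17 J.
v = √(2K/m) = √(2·5.89×10^-17/1.67×10^-27) = 2.66×10^5 m/s.
r = mv/(qB) = (1.67×10^-27)(2.66×10^5) / [(1×1.60×10^-19)(2.38)] = 1.16×10^-3 m.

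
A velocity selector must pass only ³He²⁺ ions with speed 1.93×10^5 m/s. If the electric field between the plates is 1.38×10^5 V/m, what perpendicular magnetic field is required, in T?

qE = qvB ⇒ B = E/v = (1.38×10^5) / (1.93×10^5) = 0.715 T.

B ≈ 0.715 T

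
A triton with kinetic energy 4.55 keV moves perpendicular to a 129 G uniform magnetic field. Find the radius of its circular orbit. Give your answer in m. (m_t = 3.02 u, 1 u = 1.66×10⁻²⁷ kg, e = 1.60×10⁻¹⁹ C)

r ≈ 1.31 m

Convert the energy: K = 4.55 keV = 7.28×10^-16 J.
v = √(2K/m) = √(2·7.28×10^-16/5.01×10^-27) = 5.39×10^5 m/s.
r = mv/(qB) = (5.01×10^-27)(5.39×10^5) / [(1×1.60×10^-19)(0.0129)] = 1.31 m.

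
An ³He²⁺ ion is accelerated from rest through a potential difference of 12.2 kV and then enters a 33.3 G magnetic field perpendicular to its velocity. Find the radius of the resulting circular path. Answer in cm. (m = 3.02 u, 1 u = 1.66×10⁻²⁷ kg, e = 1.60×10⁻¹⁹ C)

r ≈ 587 cm

The kinetic energy gained is K = qV = (2×1.60×10^-19)(1.22×10^4) = 3.90×10^-15 J.
v = √(2K/m) = 1.25×10^6 m/s.
r = mv/(qB) = (5.01×10^-27)(1.25×10^6) / [(2×1.60×10^-19)(3.33×10^-3)] = 5.87 m.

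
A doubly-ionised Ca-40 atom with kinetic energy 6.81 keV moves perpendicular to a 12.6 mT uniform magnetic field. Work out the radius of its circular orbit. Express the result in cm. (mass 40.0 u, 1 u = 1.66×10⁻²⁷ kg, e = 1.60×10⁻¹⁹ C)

Convert the energy: K = 6.81 keV = 1.09×10^-15 J.
v = √(2K/m) = √(2·1.09×10^-15/6.64×10^-26) = 1.81×10^5 m/s.
r = mv/(qB) = (6.64×10^-26)(1.81×10^5) / [(2×1.60×10^-19)(0.0126)] = 2.98 m.

r ≈ 298 cm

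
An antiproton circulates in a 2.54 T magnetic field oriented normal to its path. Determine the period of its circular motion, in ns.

T ≈ 25.8 ns

The cyclotron period is independent of speed: T = 2πm/(qB).
T = 2π(1.67×10^-27) / [(1×1.60×10^-19)(2.54)] = 2.58×10^-8 s.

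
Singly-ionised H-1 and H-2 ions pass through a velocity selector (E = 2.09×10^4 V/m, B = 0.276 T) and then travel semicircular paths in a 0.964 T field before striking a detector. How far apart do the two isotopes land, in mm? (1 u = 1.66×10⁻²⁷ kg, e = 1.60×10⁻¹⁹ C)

Both emerge at v = E/B₁ = 7.57×10^4 m/s.
r = mv/(qB₂), so r₁ = 8.150×10^-4 m and r₂ = 1.630×10^-3 m, giving Δr = 8.15×10^-4 m.
After a semicircle each ion lands a diameter 2r from the entry slit, so the separation is 2Δr = 1.63×10^-3 m.

Δd ≈ 1.63 mm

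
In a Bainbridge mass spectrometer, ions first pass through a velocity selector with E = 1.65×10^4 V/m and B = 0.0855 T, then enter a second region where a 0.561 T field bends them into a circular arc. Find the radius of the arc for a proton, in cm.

r ≈ 0.359 cm

The selector passes v = E/B = 1.65×10^4/0.0855 = 1.93×10^5 m/s.
In the deflection region, r = mv/(qB₂) = (1.67×10^-27)(1.93×10^5) / [(1×1.60×10^-19)(0.561)] = 3.59×10^-3 m.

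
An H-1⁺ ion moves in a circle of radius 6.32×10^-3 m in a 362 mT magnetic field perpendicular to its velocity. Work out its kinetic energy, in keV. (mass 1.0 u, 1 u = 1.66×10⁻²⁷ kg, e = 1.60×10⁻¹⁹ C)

v = qBr/m = (1×1.60×10^-19)(0.362)(6.32×10^-3) / (1.66×10^-27) = 2.21×10^5 m/s.
K = ½mv² = 0.5·(1.66×10^-27)·(2.21×10^5)² = 4.04×10^-17 J = 0.252 keV.

K ≈ 0.252 keV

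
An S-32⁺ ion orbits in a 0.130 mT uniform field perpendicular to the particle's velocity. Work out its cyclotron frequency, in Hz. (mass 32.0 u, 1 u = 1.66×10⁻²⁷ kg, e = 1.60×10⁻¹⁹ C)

f ≈ 62.3 Hz

f = qB/(2πm) = (1×1.60×10^-19)(1.30×10^-4) / [2π(5.31×10^-26)] = 62.3 Hz.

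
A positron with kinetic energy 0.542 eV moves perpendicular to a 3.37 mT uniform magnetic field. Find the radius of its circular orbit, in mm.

r ≈ 0.737 mm

Convert the energy: K = 0.542 eV = 8.67×10^-20 J.
v = √(2K/m) = √(2·8.67×10^-20/9.11×10^-31) = 4.36×10^5 m/s.
r = mv/(qB) = (9.11×10^-31)(4.36×10^5) / [(1×1.60×10^-19)(3.37×10^-3)] = 7.37×10^-4 m.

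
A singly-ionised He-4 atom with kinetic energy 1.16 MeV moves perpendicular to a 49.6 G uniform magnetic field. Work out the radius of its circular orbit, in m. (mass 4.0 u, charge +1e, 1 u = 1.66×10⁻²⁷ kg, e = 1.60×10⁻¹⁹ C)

r ≈ 62.6 m

Convert the energy: K = 1.16 MeV = 1.86×10^-13 J.
v = √(2K/m) = √(2·1.86×10^-13/6.64×10^-27) = 7.48×10^6 m/s.
r = mv/(qB) = (6.64×10^-27)(7.48×10^6) / [(1×1.60×10^-19)(4.96×10^-3)] = 62.6 m.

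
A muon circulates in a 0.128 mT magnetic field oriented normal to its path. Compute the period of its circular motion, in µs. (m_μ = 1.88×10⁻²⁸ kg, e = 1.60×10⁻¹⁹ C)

The cyclotron period is independent of speed: T = 2πm/(qB).
T = 2π(1.88×10^-28) / [(1×1.60×10^-19)(1.28×10^-4)] = 5.77×10^-5 s.

T ≈ 57.7 µs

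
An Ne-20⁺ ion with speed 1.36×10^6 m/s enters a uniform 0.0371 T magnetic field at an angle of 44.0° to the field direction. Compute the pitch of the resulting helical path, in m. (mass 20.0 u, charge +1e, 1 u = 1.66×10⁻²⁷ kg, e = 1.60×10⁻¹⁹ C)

pitch ≈ 34.4 m

The velocity component along B is v∥ = v cos44.0° = 9.78×10^5 m/s.
The cyclotron period T = 2πm/(qB) = 3.51×10^-5 s is set by m, q, B alone.
Pitch = v∥·T = (9.78×10^5)(3.51×10^-5) = 34.4 m.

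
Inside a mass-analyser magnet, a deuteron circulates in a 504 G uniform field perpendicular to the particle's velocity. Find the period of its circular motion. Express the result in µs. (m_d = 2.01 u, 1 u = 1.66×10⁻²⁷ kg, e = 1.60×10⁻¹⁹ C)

T ≈ 2.60 µs

The cyclotron period is independent of speed: T = 2πm/(qB).
T = 2π(3.34×10^-27) / [(1×1.60×10^-19)(0.0504)] = 2.60×10^-6 s.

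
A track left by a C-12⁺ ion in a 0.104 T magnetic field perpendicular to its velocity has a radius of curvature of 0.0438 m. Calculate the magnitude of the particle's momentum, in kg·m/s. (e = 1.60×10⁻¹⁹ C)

p ≈ 7.29×10^-22 kg·m/s

Since qvB = mv²/r, the momentum p = mv = qBr.
p = (1×1.60×10^-19)(0.104)(0.0438) = 7.29×10^-22 kg·m/s.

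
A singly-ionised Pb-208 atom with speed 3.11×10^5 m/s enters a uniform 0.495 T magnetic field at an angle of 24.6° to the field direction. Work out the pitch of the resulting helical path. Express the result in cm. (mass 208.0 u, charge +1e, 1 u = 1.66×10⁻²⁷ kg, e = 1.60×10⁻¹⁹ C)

pitch ≈ 775 cm

The velocity component along B is v∥ = v cos24.6° = 2.83×10^5 m/s.
The cyclotron period T = 2πm/(qB) = 2.74×10^-5 s is set by m, q, B alone.
Pitch = v∥·T = (2.83×10^5)(2.74×10^-5) = 7.75 m.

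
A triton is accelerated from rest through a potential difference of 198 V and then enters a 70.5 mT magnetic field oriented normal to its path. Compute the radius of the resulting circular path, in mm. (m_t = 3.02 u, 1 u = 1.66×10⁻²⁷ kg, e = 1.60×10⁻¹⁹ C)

r ≈ 50.0 mm

The kinetic energy gained is K = qV = (1×1.60×10^-19)(198) = 3.17×10^-17 J.
v = √(2K/m) = 1.12×10^5 m/s.
r = mv/(qB) = (5.01×10^-27)(1.12×10^5) / [(1×1.60×10^-19)(0.0705)] = 0.0500 m.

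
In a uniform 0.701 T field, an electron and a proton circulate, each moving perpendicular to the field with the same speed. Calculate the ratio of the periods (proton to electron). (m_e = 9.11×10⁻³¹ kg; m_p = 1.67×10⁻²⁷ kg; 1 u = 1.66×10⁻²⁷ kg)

ratio ≈ 1830

T = 2πm/(qB) is independent of speed, so T₂/T₁ = (m₂/q₂)/(m₁/q₁).
T_{proton}/T_{electron} = (1.67×10^-27/1e) / (9.11×10^-31/1e) = 1830.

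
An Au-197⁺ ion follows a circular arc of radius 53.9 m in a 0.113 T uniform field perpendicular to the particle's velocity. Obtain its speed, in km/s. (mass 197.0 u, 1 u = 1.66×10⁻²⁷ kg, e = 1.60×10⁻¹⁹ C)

v ≈ 2980 km/s

From qvB = mv²/r, v = qBr/m.
v = (1×1.60×10^-19)(0.113)(53.9) / (3.27×10^-25) = 2.98×10^6 m/s.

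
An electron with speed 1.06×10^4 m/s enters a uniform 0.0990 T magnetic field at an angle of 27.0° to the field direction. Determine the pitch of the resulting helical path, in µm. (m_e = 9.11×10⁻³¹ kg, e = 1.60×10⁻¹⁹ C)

The velocity component along B is v∥ = v cos27.0° = 9440 m/s.
The cyclotron period T = 2πm/(qB) = 3.61×10^-10 s is set by m, q, B alone.
Pitch = v∥·T = (9440)(3.61×10^-10) = 3.41×10^-6 m.

pitch ≈ 3.41 µm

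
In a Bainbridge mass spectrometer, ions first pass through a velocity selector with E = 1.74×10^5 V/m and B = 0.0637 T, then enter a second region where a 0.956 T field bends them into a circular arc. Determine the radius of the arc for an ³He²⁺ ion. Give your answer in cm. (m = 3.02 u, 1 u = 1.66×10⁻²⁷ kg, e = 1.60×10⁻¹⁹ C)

r ≈ 4.48 cm

The selector passes v = E/B = 1.74×10^5/0.0637 = 2.73×10^6 m/s.
In the deflection region, r = mv/(qB₂) = (5.01×10^-27)(2.73×10^6) / [(2×1.60×10^-19)(0.956)] = 0.0448 m.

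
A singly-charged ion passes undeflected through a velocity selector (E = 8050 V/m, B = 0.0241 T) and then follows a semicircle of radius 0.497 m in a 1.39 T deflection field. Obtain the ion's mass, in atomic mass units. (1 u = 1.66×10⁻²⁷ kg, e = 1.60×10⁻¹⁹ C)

m ≈ 199 u

v = E/B₁ = 3.34×10^5 m/s.
From r = mv/(qB₂), m = qB₂r/v = (1×1.60×10^-19)(1.39)(0.497) / (3.34×10^5) = 3.31×10^-25 kg.
In atomic mass units: m = 3.31×10^-25 / 1.66×10^-27 = 199 u.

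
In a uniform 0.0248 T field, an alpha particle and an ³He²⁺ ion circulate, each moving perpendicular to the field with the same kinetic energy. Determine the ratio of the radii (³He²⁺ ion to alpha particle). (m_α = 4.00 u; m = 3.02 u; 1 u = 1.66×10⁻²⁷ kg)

ratio ≈ 0.869

r = √(2mK)/(qB) ⇒ at equal K, r ∝ √m/q.
r_{³He²⁺ ion}/r_{alpha particle} = 0.869.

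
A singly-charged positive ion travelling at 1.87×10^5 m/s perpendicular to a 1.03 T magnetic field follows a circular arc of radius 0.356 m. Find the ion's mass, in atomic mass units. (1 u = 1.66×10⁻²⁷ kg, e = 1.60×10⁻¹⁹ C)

qvB = mv²/r ⇒ m = qBr/v.
m = (1×1.60×10^-19)(1.03)(0.356) / (1.87×10^5) = 3.14×10^-25 kg = 189 u.

m ≈ 189 u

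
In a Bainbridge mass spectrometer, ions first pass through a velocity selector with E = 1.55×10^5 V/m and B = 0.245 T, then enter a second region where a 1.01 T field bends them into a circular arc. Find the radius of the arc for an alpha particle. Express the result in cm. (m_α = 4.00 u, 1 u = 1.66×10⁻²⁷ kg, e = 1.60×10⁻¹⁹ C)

r ≈ 1.30 cm

The selector passes v = E/B = 1.55×10^5/0.245 = 6.33×10^5 m/s.
In the deflection region, r = mv/(qB₂) = (6.64×10^-27)(6.33×10^5) / [(2×1.60×10^-19)(1.01)] = 0.0130 m.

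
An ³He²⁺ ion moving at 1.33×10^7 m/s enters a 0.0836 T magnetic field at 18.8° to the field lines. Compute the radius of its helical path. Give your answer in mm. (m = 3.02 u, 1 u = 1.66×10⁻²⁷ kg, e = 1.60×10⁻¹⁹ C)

r ≈ 803 mm

Only the perpendicular component v⊥ = v sin18.8° = 4.29×10^6 m/s is bent by the field.
r = m v⊥ /(qB) = (5.01×10^-27)(4.29×10^6) / [(2×1.60×10^-19)(0.0836)] = 0.803 m.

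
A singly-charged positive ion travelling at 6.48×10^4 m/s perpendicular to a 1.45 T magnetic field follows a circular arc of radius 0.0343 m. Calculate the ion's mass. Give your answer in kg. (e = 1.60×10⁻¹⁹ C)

qvB = mv²/r ⇒ m = qBr/v.
m = (1×1.60×10^-19)(1.45)(0.0343) / (6.48×10^4) = 1.23×10^-25 kg.

m ≈ 1.23×10^-25 kg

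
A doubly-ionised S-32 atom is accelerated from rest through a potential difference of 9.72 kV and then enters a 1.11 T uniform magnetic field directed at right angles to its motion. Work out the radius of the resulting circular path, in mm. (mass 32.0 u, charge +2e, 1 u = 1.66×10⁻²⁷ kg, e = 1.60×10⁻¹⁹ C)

The kinetic energy gained is K = qV = (2×1.60×10^-19)(9720) = 3.11×10^-15 J.
v = √(2K/m) = 3.42×10^5 m/s.
r = mv/(qB) = (5.31×10^-26)(3.42×10^5) / [(2×1.60×10^-19)(1.11)] = 0.0512 m.

r ≈ 51.2 mm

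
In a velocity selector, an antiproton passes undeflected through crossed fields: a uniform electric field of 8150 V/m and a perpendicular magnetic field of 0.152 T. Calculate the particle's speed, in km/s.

v ≈ 53.6 km/s

For zero net force, qE = qvB, so v = E/B.
v = (8150) / (0.152) = 5.36×10^4 m/s.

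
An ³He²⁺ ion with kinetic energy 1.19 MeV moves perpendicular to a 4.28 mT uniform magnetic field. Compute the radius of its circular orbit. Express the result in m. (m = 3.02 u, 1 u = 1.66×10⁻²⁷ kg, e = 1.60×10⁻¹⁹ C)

Convert the energy: K = 1.19 MeV = 1.90×10^-13 J.
v = √(2K/m) = √(2·1.90×10^-13/5.01×10^-27) = 8.72×10^6 m/s.
r = mv/(qB) = (5.01×10^-27)(8.72×10^6) / [(2×1.60×10^-19)(4.28×10^-3)] = 31.9 m.

r ≈ 31.9 m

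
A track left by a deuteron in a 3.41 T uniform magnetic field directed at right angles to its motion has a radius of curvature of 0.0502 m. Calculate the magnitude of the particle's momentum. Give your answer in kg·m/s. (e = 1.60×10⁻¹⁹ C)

Since qvB = mv²/r, the momentum p = mv = qBr.
p = (1×1.60×10^-19)(3.41)(0.0502) = 2.74×10^-20 kg·m/s.

p ≈ 2.74×10^-20 kg·m/s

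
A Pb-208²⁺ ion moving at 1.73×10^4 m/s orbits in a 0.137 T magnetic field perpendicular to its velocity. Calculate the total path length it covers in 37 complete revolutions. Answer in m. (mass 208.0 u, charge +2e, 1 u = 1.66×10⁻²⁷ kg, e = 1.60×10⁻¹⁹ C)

r = mv/(qB) = 0.136 m, so one revolution covers 2πr = 0.856 m.
In 37 revolutions: L = 37·2πr = 31.7 m.

L ≈ 31.7 m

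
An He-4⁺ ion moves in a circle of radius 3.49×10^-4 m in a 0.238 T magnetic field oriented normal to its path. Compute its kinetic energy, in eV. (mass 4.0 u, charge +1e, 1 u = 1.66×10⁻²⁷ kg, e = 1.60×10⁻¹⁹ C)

v = qBr/m = (1×1.60×10^-19)(0.238)(3.49×10^-4) / (6.64×10^-27) = 2000 m/s.
K = ½mv² = 0.5·(6.64×10^-27)·(2000)² = 1.33×10^-20 J = 0.0831 eV.

K ≈ 0.0831 eV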